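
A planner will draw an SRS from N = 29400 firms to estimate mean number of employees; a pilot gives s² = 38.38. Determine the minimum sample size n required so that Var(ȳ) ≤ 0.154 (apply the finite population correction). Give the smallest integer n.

248

Without fpc, n₀ = s²/D = 38.38/0.154 = 249.2208.
With fpc, (1 − n/N)·s²/n ≤ D requires n ≥ n₀/(1 + n₀/N) = 249.2208/(1 + 249.2208/29400) = 247.1259.
Rounding up, n = 248.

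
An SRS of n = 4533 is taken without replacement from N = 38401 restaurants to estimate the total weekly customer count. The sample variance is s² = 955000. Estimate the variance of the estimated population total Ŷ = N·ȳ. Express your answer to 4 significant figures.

2.740 × 10^11

Var(Ŷ) = N²·Var(ȳ) = N²·(1 − n/N)·s²/n.
f = 4533/38401 = 0.11804380; Var(ȳ) = 0.88195620·955000/4533 = 185.80811.
Var(Ŷ) = 38401² · 185.80811 = 2.7399948 × 10^11.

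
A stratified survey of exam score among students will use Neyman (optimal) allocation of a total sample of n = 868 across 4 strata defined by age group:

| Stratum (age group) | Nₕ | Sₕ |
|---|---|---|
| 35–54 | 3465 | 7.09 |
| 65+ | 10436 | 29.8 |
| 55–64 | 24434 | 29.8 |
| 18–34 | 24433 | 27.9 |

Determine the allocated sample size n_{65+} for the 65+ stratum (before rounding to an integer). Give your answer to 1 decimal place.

154.7

Neyman allocation: nₕ = n·NₕSₕ / Σⱼ NⱼSⱼ.
Σ NⱼSⱼ = 3465·7.09 + 10436·29.8 + 24434·29.8 + 24433·27.9 = 1.7453736 × 10^6.
n_{65+} = 868·10436·29.8 / (1.7453736 × 10^6) = 154.7.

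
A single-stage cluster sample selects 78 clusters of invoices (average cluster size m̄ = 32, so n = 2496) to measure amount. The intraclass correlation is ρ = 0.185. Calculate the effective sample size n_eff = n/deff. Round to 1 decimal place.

370.6

deff = 1 + (32 − 1)·0.185 = 1 + 5.735 = 6.735.
n_eff = 2496 / 6.735 = 370.6.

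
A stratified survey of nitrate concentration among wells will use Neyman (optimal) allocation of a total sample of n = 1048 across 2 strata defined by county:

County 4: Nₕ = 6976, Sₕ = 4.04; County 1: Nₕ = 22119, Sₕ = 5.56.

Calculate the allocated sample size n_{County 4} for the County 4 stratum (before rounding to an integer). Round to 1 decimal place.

195.4

Neyman allocation: nₕ = n·NₕSₕ / Σⱼ NⱼSⱼ.
Σ NⱼSⱼ = 6976·4.04 + 22119·5.56 = 151164.68.
n_{County 4} = 1048·6976·4.04 / 151164.68 = 195.4.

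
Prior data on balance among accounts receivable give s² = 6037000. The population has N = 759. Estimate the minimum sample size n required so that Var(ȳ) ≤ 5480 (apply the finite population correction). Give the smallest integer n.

Without fpc, n₀ = s²/D = 6037000/5480 = 1101.6423.
With fpc, (1 − n/N)·s²/n ≤ D requires n ≥ n₀/(1 + n₀/N) = 1101.6423/(1 + 1101.6423/759) = 449.3859.
Rounding up, n = 450.

450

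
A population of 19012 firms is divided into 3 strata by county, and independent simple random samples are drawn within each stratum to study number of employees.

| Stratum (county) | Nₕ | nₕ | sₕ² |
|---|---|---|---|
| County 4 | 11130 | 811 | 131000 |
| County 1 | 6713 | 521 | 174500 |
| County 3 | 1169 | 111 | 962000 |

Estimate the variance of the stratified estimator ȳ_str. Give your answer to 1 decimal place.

119.5

Var(ȳ_str) = Σₕ Wₕ²(1 − fₕ)sₕ²/nₕ with Wₕ = Nₕ/N, N = 19012.
County 4: Wₕ = 0.58541973; term = 0.58541973²·(1 − 0.07286613)·131000/811 = 51.32484.
County 1: Wₕ = 0.35309278; term = 0.35309278²·(1 − 0.07761061)·174500/521 = 38.516755.
County 3: Wₕ = 0.06148748; term = 0.06148748²·(1 − 0.09495295)·962000/111 = 29.654913.
Sum = 119.49651.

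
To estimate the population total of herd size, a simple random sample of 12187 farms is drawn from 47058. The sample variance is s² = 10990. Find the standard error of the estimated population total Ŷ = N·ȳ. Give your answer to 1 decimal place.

Var(Ŷ) = N²·Var(ȳ) = N²·(1 − n/N)·s²/n.
f = 12187/47058 = 0.25897828; Var(ȳ) = 0.74102172·10990/12187 = 0.668239.
Var(Ŷ) = 47058² · 0.668239 = 1.4797854 × 10^9.
SE(Ŷ) = √(1.4797854 × 10^9) = 38468.0.

38468.0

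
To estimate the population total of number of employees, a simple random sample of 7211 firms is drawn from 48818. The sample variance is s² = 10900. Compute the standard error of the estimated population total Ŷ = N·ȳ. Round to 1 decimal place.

Var(Ŷ) = N²·Var(ȳ) = N²·(1 − n/N)·s²/n.
f = 7211/48818 = 0.14771191; Var(ȳ) = 0.85228809·10900/7211 = 1.2883012.
Var(Ŷ) = 48818² · 1.2883012 = 3.0702757 × 10^9.
SE(Ŷ) = √(3.0702757 × 10^9) = 55410.1.

55410.1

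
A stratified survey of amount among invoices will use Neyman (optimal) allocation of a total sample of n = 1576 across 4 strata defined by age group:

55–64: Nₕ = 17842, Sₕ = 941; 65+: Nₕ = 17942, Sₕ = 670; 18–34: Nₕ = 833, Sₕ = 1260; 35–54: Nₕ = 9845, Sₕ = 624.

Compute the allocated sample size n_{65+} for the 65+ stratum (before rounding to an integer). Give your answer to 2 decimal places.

526.21

Neyman allocation: nₕ = n·NₕSₕ / Σⱼ NⱼSⱼ.
Σ NⱼSⱼ = 17842·941 + 17942·670 + 833·1260 + 9845·624 = 3.6003322 × 10^7.
n_{65+} = 1576·17942·670 / (3.6003322 × 10^7) = 526.21.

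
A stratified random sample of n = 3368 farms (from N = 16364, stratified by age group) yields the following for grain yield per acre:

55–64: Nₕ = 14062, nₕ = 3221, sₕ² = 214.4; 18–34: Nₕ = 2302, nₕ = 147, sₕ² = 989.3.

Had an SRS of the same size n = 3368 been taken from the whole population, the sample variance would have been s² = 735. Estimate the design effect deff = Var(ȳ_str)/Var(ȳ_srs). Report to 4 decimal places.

0.9380

Var(ȳ_str) = Σ Wₕ²(1−fₕ)sₕ²/nₕ with Wₕ = Nₕ/16364:
  55–64: (14062/16364)²·(1−3221/14062)·214.4/3221 = 0.037894096
  18–34: (2302/16364)²·(1−147/2302)·989.3/147 = 0.12467642
  → Var(ȳ_str) = 0.16257052.
Var(ȳ_srs) = (1 − 3368/16364)·735/3368 = 0.17331474.
deff = 0.16257052 / 0.17331474 = 0.9380.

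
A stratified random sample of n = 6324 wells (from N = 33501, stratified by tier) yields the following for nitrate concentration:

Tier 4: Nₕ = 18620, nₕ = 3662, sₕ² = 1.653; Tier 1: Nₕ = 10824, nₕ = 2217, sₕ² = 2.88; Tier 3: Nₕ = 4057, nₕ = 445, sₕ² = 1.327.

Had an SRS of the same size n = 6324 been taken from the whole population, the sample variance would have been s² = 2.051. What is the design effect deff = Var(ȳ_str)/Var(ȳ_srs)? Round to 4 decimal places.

0.9836

Var(ȳ_str) = Σ Wₕ²(1−fₕ)sₕ²/nₕ with Wₕ = Nₕ/33501:
  Tier 4: (18620/33501)²·(1−3662/18620)·1.653/3662 = 1.1201913 × 10^-4
  Tier 1: (10824/33501)²·(1−2217/10824)·2.88/2217 = 1.0783279 × 10^-4
  Tier 3: (4057/33501)²·(1−445/4057)·1.327/445 = 3.8935712 × 10^-5
  → Var(ȳ_str) = 2.5878763 × 10^-4.
Var(ȳ_srs) = (1 − 6324/33501)·2.051/6324 = 2.63098 × 10^-4.
deff = (2.5878763 × 10^-4) / (2.63098 × 10^-4) = 0.9836.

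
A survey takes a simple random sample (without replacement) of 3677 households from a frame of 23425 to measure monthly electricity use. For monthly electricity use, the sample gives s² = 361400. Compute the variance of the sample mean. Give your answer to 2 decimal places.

82.86

Under SRS without replacement, Var(ȳ) = (1 − f)·s²/n with f = n/N = 3677/23425 = 0.15696905.
Var(ȳ) = (1 − 0.15696905)·361400/3677 = 0.84303095·98.286647 = 82.858685.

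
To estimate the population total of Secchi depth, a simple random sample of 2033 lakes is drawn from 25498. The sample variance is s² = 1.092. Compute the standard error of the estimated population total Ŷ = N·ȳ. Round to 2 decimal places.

566.90

Var(Ŷ) = N²·Var(ȳ) = N²·(1 − n/N)·s²/n.
f = 2033/25498 = 0.07973174; Var(ȳ) = 0.92026826·1.092/2033 = 4.9431035 × 10^-4.
Var(Ŷ) = 25498² · (4.9431035 × 10^-4) = 321374.89.
SE(Ŷ) = √(321374.89) = 566.90.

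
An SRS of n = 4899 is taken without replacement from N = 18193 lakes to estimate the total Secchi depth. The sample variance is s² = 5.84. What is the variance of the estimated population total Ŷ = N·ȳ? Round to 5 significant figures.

288310

Var(Ŷ) = N²·Var(ȳ) = N²·(1 − n/N)·s²/n.
f = 4899/18193 = 0.26927939; Var(ȳ) = 0.73072061·5.84/4899 = 8.7107743 × 10^-4.
Var(Ŷ) = 18193² · (8.7107743 × 10^-4) = 288313.78.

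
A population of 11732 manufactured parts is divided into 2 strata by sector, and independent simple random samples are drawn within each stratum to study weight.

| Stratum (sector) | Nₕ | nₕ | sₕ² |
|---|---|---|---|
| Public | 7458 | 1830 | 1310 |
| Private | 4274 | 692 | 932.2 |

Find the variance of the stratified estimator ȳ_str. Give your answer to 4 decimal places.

Var(ȳ_str) = Σₕ Wₕ²(1 − fₕ)sₕ²/nₕ with Wₕ = Nₕ/N, N = 11732.
Public: Wₕ = 0.63569724; term = 0.63569724²·(1 − 0.24537409)·1310/1830 = 0.21829941.
Private: Wₕ = 0.36430276; term = 0.36430276²·(1 − 0.16190922)·932.2/692 = 0.14983697.
Sum = 0.36813638.

0.3681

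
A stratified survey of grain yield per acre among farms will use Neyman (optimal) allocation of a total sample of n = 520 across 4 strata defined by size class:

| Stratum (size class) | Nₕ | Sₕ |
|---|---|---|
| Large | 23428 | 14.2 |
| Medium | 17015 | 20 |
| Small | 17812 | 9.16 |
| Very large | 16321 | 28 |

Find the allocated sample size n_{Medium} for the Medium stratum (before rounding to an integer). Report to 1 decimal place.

136.8

Neyman allocation: nₕ = n·NₕSₕ / Σⱼ NⱼSⱼ.
Σ NⱼSⱼ = 23428·14.2 + 17015·20 + 17812·9.16 + 16321·28 = 1.2931235 × 10^6.
n_{Medium} = 520·17015·20 / (1.2931235 × 10^6) = 136.8.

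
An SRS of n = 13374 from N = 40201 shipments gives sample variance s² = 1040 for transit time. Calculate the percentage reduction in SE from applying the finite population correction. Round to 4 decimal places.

18.3102

f = n/N = 13374/40201 = 0.33267829.
SE_no-fpc = √(s²/n) = 0.27885986; SE_fpc = √((1−f)s²/n) = 0.22779996.
Ratio = √(1−f) = 0.81689761. Reduction = 100·(1 − 0.81689761) = 18.3102%.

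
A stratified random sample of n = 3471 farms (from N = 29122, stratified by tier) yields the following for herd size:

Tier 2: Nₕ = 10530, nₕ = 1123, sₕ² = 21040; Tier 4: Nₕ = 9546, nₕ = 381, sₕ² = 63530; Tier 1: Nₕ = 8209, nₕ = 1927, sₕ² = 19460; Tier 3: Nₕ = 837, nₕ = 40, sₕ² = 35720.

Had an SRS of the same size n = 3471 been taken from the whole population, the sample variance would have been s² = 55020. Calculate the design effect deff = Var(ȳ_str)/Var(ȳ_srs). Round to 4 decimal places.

Var(ȳ_str) = Σ Wₕ²(1−fₕ)sₕ²/nₕ with Wₕ = Nₕ/29122:
  Tier 2: (10530/29122)²·(1−1123/10530)·21040/1123 = 2.188281
  Tier 4: (9546/29122)²·(1−381/9546)·63530/381 = 17.201463
  Tier 1: (8209/29122)²·(1−1927/8209)·19460/1927 = 0.61405449
  Tier 3: (837/29122)²·(1−40/837)·35720/40 = 0.70241349
  → Var(ȳ_str) = 20.706212.
Var(ȳ_srs) = (1 − 3471/29122)·55020/3471 = 13.962046.
deff = 20.706212 / 13.962046 = 1.4830.

1.4830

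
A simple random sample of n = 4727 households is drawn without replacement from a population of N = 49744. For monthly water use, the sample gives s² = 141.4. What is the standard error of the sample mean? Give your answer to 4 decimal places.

Under SRS without replacement, Var(ȳ) = (1 − f)·s²/n with f = n/N = 4727/49744 = 0.09502654.
Var(ȳ) = (1 − 0.09502654)·141.4/4727 = 0.90497346·0.029913264 = 0.02707071.
SE(ȳ) = √(0.02707071) = 0.1645.

0.1645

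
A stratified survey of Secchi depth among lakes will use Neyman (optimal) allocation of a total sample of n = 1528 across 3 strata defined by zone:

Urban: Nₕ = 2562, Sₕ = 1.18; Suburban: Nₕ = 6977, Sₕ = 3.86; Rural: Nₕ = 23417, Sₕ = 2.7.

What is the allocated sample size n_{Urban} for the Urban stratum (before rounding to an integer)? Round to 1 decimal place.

49.6

Neyman allocation: nₕ = n·NₕSₕ / Σⱼ NⱼSⱼ.
Σ NⱼSⱼ = 2562·1.18 + 6977·3.86 + 23417·2.7 = 93180.28.
n_{Urban} = 1528·2562·1.18 / 93180.28 = 49.6.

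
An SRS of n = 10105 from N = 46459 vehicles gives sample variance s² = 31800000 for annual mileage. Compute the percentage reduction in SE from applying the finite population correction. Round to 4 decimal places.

11.5412

f = n/N = 10105/46459 = 0.21750361.
SE_no-fpc = √(s²/n) = 56.097745; SE_fpc = √((1−f)s²/n) = 49.623406.
Ratio = √(1−f) = 0.88458826. Reduction = 100·(1 − 0.88458826) = 11.5412%.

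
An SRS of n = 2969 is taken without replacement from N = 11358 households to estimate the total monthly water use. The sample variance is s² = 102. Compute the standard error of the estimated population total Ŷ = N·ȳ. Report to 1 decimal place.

1809.3

Var(Ŷ) = N²·Var(ȳ) = N²·(1 − n/N)·s²/n.
f = 2969/11358 = 0.26140166; Var(ȳ) = 0.73859834·102/2969 = 0.025374547.
Var(Ŷ) = 11358² · 0.025374547 = 3.2734222 × 10^6.
SE(Ŷ) = √(3.2734222 × 10^6) = 1809.3.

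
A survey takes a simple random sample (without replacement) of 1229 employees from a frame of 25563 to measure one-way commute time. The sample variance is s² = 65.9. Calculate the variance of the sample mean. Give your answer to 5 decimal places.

Under SRS without replacement, Var(ȳ) = (1 − f)·s²/n with f = n/N = 1229/25563 = 0.04807730.
Var(ȳ) = (1 − 0.04807730)·65.9/1229 = 0.95192270·0.05362083 = 0.051042885.

0.05104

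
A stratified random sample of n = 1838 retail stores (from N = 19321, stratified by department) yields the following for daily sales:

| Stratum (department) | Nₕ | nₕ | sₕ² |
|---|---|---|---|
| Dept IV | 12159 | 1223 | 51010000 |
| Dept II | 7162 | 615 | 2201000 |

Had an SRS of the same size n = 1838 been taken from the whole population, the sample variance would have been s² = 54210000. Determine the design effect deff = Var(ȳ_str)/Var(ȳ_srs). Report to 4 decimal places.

0.5735

Var(ȳ_str) = Σ Wₕ²(1−fₕ)sₕ²/nₕ with Wₕ = Nₕ/19321:
  Dept IV: (12159/19321)²·(1−1223/12159)·51010000/1223 = 14856.826
  Dept II: (7162/19321)²·(1−615/7162)·2201000/615 = 449.53383
  → Var(ȳ_str) = 15306.36.
Var(ȳ_srs) = (1 − 1838/19321)·54210000/1838 = 26688.26.
deff = 15306.36 / 26688.26 = 0.5735.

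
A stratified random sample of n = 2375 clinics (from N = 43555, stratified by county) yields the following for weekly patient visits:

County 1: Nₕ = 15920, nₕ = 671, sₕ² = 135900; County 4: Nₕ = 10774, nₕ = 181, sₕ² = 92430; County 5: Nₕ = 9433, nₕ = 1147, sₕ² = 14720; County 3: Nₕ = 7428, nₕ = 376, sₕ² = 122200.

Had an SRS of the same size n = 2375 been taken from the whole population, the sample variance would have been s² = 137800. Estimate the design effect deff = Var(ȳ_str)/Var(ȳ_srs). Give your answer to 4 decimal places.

1.2057

Var(ȳ_str) = Σ Wₕ²(1−fₕ)sₕ²/nₕ with Wₕ = Nₕ/43555:
  County 1: (15920/43555)²·(1−671/15920)·135900/671 = 25.918229
  County 4: (10774/43555)²·(1−181/10774)·92430/181 = 30.72234
  County 5: (9433/43555)²·(1−1147/9433)·14720/1147 = 0.52876551
  County 3: (7428/43555)²·(1−376/7428)·122200/376 = 8.9741128
  → Var(ȳ_str) = 66.143447.
Var(ȳ_srs) = (1 − 2375/43555)·137800/2375 = 54.857237.
deff = 66.143447 / 54.857237 = 1.2057.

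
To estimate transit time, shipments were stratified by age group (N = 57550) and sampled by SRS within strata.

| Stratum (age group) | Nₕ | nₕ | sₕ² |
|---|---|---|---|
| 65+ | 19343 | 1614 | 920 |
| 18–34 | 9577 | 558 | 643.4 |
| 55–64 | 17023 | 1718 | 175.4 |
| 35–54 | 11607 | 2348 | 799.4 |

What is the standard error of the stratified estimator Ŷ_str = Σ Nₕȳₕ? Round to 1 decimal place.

Var(Ŷ_str) = Σₕ Nₕ²(1 − fₕ)sₕ²/nₕ.
65+: 19343²·(1 − 1614/19343)·920/1614 = 1.9547552 × 10^8.
18–34: 9577²·(1 − 558/9577)·643.4/558 = 9.9594357 × 10^7.
55–64: 17023²·(1 − 1718/17023)·175.4/1718 = 2.6599646 × 10^7.
35–54: 11607²·(1 − 2348/11607)·799.4/2348 = 3.6588965 × 10^7.
Sum = 3.5825849 × 10^8.
SE = √(3.5825849 × 10^8) = 18927.7.

18927.7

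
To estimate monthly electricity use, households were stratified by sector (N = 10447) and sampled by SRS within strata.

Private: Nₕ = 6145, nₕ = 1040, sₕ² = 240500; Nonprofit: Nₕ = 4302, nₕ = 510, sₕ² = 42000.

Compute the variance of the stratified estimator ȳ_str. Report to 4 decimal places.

Var(ȳ_str) = Σₕ Wₕ²(1 − fₕ)sₕ²/nₕ with Wₕ = Nₕ/N, N = 10447.
Private: Wₕ = 0.58820714; term = 0.58820714²·(1 − 0.16924329)·240500/1040 = 66.468547.
Nonprofit: Wₕ = 0.41179286; term = 0.41179286²·(1 − 0.11854951)·42000/510 = 12.309337.
Sum = 78.777884.

78.7779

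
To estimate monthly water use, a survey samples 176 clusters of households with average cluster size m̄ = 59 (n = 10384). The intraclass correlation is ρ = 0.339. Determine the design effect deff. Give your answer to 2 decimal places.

deff = 1 + (59 − 1)·0.339 = 1 + 19.662 = 20.662.

20.66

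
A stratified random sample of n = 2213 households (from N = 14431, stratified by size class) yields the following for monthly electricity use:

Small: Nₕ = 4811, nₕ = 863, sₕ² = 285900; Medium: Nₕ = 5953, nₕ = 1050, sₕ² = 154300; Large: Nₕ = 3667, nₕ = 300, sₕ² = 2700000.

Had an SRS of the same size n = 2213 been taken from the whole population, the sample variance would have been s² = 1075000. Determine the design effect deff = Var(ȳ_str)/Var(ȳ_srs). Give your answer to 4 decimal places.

1.4209

Var(ȳ_str) = Σ Wₕ²(1−fₕ)sₕ²/nₕ with Wₕ = Nₕ/14431:
  Small: (4811/14431)²·(1−863/4811)·285900/863 = 30.215028
  Medium: (5953/14431)²·(1−1050/5953)·154300/1050 = 20.595937
  Large: (3667/14431)²·(1−300/3667)·2700000/300 = 533.58509
  → Var(ȳ_str) = 584.39606.
Var(ȳ_srs) = (1 − 2213/14431)·1075000/2213 = 411.27352.
deff = 584.39606 / 411.27352 = 1.4209.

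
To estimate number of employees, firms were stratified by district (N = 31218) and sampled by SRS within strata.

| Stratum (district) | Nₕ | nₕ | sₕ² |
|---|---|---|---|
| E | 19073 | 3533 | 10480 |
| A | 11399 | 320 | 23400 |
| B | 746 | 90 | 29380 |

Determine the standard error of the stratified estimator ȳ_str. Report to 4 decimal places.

3.2468

Var(ȳ_str) = Σₕ Wₕ²(1 − fₕ)sₕ²/nₕ with Wₕ = Nₕ/N, N = 31218.
E: Wₕ = 0.61096162; term = 0.61096162²·(1 − 0.18523567)·10480/3533 = 0.90214743.
A: Wₕ = 0.36514191; term = 0.36514191²·(1 − 0.02807264)·23400/320 = 9.4759562.
B: Wₕ = 0.02389647; term = 0.02389647²·(1 − 0.12064343)·29380/90 = 0.16392372.
Sum = 10.542027.
SE = √(10.542027) = 3.2468.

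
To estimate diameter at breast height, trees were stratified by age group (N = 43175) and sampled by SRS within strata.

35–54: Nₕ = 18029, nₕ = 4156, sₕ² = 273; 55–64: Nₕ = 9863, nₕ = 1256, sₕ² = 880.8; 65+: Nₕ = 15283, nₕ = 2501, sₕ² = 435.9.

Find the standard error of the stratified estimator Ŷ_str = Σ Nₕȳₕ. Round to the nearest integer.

10488

Var(Ŷ_str) = Σₕ Nₕ²(1 − fₕ)sₕ²/nₕ.
35–54: 18029²·(1 − 4156/18029)·273/4156 = 1.6429681 × 10^7.
55–64: 9863²·(1 − 1256/9863)·880.8/1256 = 5.953173 × 10^7.
65+: 15283²·(1 − 2501/15283)·435.9/2501 = 3.4047137 × 10^7.
Sum = 1.1000855 × 10^8.
SE = √(1.1000855 × 10^8) = 10488.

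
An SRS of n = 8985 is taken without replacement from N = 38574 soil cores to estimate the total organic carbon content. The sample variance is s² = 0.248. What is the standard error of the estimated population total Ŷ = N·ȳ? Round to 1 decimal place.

Var(Ŷ) = N²·Var(ȳ) = N²·(1 − n/N)·s²/n.
f = 8985/38574 = 0.23292892; Var(ȳ) = 0.76707108·0.248/8985 = 2.1172357 × 10^-5.
Var(Ŷ) = 38574² · (2.1172357 × 10^-5) = 31503.482.
SE(Ŷ) = √(31503.482) = 177.5.

177.5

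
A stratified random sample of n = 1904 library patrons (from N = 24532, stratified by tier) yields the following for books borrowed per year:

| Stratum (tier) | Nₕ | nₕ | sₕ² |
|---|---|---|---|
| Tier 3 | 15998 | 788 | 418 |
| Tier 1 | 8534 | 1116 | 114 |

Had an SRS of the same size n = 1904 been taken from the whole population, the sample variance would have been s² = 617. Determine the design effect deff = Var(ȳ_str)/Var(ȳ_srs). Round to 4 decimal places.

0.7535

Var(ȳ_str) = Σ Wₕ²(1−fₕ)sₕ²/nₕ with Wₕ = Nₕ/24532:
  Tier 3: (15998/24532)²·(1−788/15998)·418/788 = 0.21447618
  Tier 1: (8534/24532)²·(1−1116/8534)·114/1116 = 0.010745193
  → Var(ȳ_str) = 0.22522137.
Var(ȳ_srs) = (1 − 1904/24532)·617/1904 = 0.2989038.
deff = 0.22522137 / 0.2989038 = 0.7535.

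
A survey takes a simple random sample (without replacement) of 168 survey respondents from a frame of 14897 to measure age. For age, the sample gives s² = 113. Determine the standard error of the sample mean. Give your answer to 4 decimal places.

Under SRS without replacement, Var(ȳ) = (1 − f)·s²/n with f = n/N = 168/14897 = 0.01127744.
Var(ȳ) = (1 − 0.01127744)·113/168 = 0.98872256·0.67261905 = 0.66503363.
SE(ȳ) = √(0.66503363) = 0.8155.

0.8155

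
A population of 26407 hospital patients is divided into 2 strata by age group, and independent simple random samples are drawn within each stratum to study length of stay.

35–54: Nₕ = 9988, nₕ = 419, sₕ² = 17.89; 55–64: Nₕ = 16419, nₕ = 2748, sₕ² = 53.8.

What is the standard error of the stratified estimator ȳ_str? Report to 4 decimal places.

Var(ȳ_str) = Σₕ Wₕ²(1 − fₕ)sₕ²/nₕ with Wₕ = Nₕ/N, N = 26407.
35–54: Wₕ = 0.37823304; term = 0.37823304²·(1 − 0.04195034)·17.89/419 = 0.005851986.
55–64: Wₕ = 0.62176696; term = 0.62176696²·(1 − 0.16736707)·53.8/2748 = 0.006301942.
Sum = 0.012153928.
SE = √(0.012153928) = 0.1102.

0.1102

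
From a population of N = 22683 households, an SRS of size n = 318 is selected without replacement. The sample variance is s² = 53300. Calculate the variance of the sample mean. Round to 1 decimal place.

Under SRS without replacement, Var(ȳ) = (1 − f)·s²/n with f = n/N = 318/22683 = 0.01401931.
Var(ȳ) = (1 − 0.01401931)·53300/318 = 0.98598069·167.61006 = 165.26029.

165.3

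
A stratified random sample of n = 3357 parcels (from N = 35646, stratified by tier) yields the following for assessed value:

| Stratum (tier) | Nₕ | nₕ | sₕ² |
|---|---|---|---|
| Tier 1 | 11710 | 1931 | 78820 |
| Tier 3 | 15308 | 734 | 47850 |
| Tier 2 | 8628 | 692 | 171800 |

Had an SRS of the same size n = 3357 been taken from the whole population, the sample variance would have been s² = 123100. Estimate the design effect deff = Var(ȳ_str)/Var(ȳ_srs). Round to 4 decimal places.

Var(ȳ_str) = Σ Wₕ²(1−fₕ)sₕ²/nₕ with Wₕ = Nₕ/35646:
  Tier 1: (11710/35646)²·(1−1931/11710)·78820/1931 = 3.6786112
  Tier 3: (15308/35646)²·(1−734/15308)·47850/734 = 11.446204
  Tier 2: (8628/35646)²·(1−692/8628)·171800/692 = 13.378495
  → Var(ȳ_str) = 28.50331.
Var(ȳ_srs) = (1 − 3357/35646)·123100/3357 = 33.216243.
deff = 28.50331 / 33.216243 = 0.8581.

0.8581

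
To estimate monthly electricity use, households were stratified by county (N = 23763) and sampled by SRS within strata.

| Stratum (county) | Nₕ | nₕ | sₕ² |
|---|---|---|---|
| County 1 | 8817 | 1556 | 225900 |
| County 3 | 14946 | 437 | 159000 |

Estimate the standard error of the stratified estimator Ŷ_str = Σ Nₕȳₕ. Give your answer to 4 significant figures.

Var(Ŷ_str) = Σₕ Nₕ²(1 − fₕ)sₕ²/nₕ.
County 1: 8817²·(1 − 1556/8817)·225900/1556 = 9.2944547 × 10^9.
County 3: 14946²·(1 − 437/14946)·159000/437 = 7.8900208 × 10^10.
Sum = 8.8194663 × 10^10.
SE = √(8.8194663 × 10^10) = 297000.

297000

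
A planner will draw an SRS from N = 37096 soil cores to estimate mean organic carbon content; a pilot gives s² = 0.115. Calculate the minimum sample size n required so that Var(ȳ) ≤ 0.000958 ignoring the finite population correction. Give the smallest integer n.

121

Without fpc, n₀ = s²/D = 0.115/0.000958 = 120.0418.
Rounding up, n = 121.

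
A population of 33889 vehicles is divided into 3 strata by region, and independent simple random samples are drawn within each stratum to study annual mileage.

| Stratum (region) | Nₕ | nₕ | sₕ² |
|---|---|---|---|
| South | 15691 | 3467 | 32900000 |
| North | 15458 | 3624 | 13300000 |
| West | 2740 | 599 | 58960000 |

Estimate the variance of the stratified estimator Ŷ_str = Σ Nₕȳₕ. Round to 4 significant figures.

Var(Ŷ_str) = Σₕ Nₕ²(1 − fₕ)sₕ²/nₕ.
South: 15691²·(1 − 3467/15691)·32900000/3467 = 1.8201451 × 10^12.
North: 15458²·(1 − 3624/15458)·13300000/3624 = 6.7134896 × 10^11.
West: 2740²·(1 − 599/2740)·58960000/599 = 5.7742806 × 10^11.
Sum = 3.0689221 × 10^12.

3.069 × 10^12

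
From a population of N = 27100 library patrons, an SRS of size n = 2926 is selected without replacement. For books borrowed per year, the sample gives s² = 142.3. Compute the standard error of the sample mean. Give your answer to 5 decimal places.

0.20828

Under SRS without replacement, Var(ȳ) = (1 − f)·s²/n with f = n/N = 2926/27100 = 0.10797048.
Var(ȳ) = (1 − 0.10797048)·142.3/2926 = 0.89202952·0.048632946 = 0.043382023.
SE(ȳ) = √(0.043382023) = 0.20828.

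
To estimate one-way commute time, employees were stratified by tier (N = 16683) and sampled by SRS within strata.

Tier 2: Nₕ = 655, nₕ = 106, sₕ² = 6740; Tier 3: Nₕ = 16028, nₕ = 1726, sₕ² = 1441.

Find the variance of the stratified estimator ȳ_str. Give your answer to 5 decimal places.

0.76978

Var(ȳ_str) = Σₕ Wₕ²(1 − fₕ)sₕ²/nₕ with Wₕ = Nₕ/N, N = 16683.
Tier 2: Wₕ = 0.03926152; term = 0.03926152²·(1 − 0.16183206)·6740/106 = 0.082152234.
Tier 3: Wₕ = 0.96073848; term = 0.96073848²·(1 − 0.10768655)·1441/1726 = 0.68762395.
Sum = 0.76977618.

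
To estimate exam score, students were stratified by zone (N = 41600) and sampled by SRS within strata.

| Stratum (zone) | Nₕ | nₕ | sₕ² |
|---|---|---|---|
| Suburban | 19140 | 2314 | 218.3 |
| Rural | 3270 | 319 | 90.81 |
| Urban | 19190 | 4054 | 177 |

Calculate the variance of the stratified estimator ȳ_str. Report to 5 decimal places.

Var(ȳ_str) = Σₕ Wₕ²(1 − fₕ)sₕ²/nₕ with Wₕ = Nₕ/N, N = 41600.
Suburban: Wₕ = 0.46009615; term = 0.46009615²·(1 − 0.12089864)·218.3/2314 = 0.017556039.
Rural: Wₕ = 0.07860577; term = 0.07860577²·(1 − 0.09755352)·90.81/319 = 0.0015873522.
Urban: Wₕ = 0.46129808; term = 0.46129808²·(1 − 0.21125586)·177/4054 = 0.007328059.
Sum = 0.02647145.

0.02647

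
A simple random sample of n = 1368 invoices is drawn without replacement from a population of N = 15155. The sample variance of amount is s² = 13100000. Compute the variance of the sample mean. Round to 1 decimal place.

Under SRS without replacement, Var(ȳ) = (1 − f)·s²/n with f = n/N = 1368/15155 = 0.09026724.
Var(ȳ) = (1 − 0.09026724)·13100000/1368 = 0.90973276·9576.0234 = 8711.6222.

8711.6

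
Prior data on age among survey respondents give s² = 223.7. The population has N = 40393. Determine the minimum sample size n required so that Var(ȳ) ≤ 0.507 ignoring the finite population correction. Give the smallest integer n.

Without fpc, n₀ = s²/D = 223.7/0.507 = 441.2229.
Rounding up, n = 442.

442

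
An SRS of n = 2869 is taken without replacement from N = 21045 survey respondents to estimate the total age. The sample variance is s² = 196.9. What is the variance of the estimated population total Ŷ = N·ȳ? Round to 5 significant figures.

2.6252 × 10^7

Var(Ŷ) = N²·Var(ȳ) = N²·(1 − n/N)·s²/n.
f = 2869/21045 = 0.13632692; Var(ȳ) = 0.86367308·196.9/2869 = 0.059274043.
Var(Ŷ) = 21045² · 0.059274043 = 2.6252001 × 10^7.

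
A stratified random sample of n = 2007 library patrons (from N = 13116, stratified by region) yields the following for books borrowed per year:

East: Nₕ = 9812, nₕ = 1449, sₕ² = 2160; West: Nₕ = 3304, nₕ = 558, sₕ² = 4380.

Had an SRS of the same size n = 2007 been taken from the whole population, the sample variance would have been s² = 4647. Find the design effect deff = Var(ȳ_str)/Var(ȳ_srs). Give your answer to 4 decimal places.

0.5737

Var(ȳ_str) = Σ Wₕ²(1−fₕ)sₕ²/nₕ with Wₕ = Nₕ/13116:
  East: (9812/13116)²·(1−1449/9812)·2160/1449 = 0.71105335
  West: (3304/13116)²·(1−558/3304)·4380/558 = 0.41397839
  → Var(ȳ_str) = 1.1250317.
Var(ȳ_srs) = (1 − 2007/13116)·4647/2007 = 1.961096.
deff = 1.1250317 / 1.961096 = 0.5737.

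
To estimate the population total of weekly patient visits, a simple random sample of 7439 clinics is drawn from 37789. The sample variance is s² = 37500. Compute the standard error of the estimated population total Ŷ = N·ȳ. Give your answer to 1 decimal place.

Var(Ŷ) = N²·Var(ȳ) = N²·(1 − n/N)·s²/n.
f = 7439/37789 = 0.19685623; Var(ȳ) = 0.80314377·37500/7439 = 4.0486479.
Var(Ŷ) = 37789² · 4.0486479 = 5.7815037 × 10^9.
SE(Ŷ) = √(5.7815037 × 10^9) = 76036.2.

76036.2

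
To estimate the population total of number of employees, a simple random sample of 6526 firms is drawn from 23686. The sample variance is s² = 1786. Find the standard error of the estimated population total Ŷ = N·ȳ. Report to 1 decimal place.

10546.8

Var(Ŷ) = N²·Var(ȳ) = N²·(1 − n/N)·s²/n.
f = 6526/23686 = 0.27552141; Var(ȳ) = 0.72447859·1786/6526 = 0.19827134.
Var(Ŷ) = 23686² · 0.19827134 = 1.1123549 × 10^8.
SE(Ŷ) = √(1.1123549 × 10^8) = 10546.8.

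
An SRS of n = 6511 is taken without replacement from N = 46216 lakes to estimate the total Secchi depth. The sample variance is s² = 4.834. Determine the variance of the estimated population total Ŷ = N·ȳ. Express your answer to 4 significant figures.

Var(Ŷ) = N²·Var(ȳ) = N²·(1 − n/N)·s²/n.
f = 6511/46216 = 0.14088195; Var(ȳ) = 0.85911805·4.834/6511 = 6.3784007 × 10^-4.
Var(Ŷ) = 46216² · (6.3784007 × 10^-4) = 1.3623745 × 10^6.

1.362 × 10^6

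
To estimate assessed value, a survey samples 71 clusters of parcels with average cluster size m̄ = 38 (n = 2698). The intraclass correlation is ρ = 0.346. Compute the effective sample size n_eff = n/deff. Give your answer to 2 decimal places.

deff = 1 + (38 − 1)·0.346 = 1 + 12.802 = 13.802.
n_eff = 2698 / 13.802 = 195.48.

195.48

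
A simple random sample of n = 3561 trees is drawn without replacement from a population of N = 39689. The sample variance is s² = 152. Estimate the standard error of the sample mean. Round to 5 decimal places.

0.19712

Under SRS without replacement, Var(ȳ) = (1 − f)·s²/n with f = n/N = 3561/39689 = 0.08972259.
Var(ȳ) = (1 − 0.08972259)·152/3561 = 0.91027741·0.042684639 = 0.038854863.
SE(ȳ) = √(0.038854863) = 0.19712.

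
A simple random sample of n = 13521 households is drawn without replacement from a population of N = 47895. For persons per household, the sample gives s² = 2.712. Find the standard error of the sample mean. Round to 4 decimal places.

Under SRS without replacement, Var(ȳ) = (1 − f)·s²/n with f = n/N = 13521/47895 = 0.28230504.
Var(ȳ) = (1 − 0.28230504)·2.712/13521 = 0.71769496·2.0057688 × 10^-4 = 1.4395302 × 10^-4.
SE(ȳ) = √(1.4395302 × 10^-4) = 0.0120.

0.0120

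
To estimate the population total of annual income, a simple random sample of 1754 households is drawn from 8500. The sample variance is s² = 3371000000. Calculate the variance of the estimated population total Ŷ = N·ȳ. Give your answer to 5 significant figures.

Var(Ŷ) = N²·Var(ȳ) = N²·(1 − n/N)·s²/n.
f = 1754/8500 = 0.20635294; Var(ȳ) = 0.79364706·3371000000/1754 = 1.5253046 × 10^6.
Var(Ŷ) = 8500² · (1.5253046 × 10^6) = 1.1020326 × 10^14.

1.1020 × 10^14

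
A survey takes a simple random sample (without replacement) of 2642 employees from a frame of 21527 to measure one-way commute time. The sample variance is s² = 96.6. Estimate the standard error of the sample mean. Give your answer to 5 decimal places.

Under SRS without replacement, Var(ȳ) = (1 − f)·s²/n with f = n/N = 2642/21527 = 0.12272960.
Var(ȳ) = (1 − 0.12272960)·96.6/2642 = 0.87727040·0.03656321 = 0.032075822.
SE(ȳ) = √(0.032075822) = 0.17910.

0.17910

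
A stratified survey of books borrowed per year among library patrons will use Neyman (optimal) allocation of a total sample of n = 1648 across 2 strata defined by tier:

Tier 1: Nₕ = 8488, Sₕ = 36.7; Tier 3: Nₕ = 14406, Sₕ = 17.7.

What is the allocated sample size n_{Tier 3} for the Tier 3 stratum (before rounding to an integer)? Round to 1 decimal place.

Neyman allocation: nₕ = n·NₕSₕ / Σⱼ NⱼSⱼ.
Σ NⱼSⱼ = 8488·36.7 + 14406·17.7 = 566495.8.
n_{Tier 3} = 1648·14406·17.7 / 566495.8 = 741.8.

741.8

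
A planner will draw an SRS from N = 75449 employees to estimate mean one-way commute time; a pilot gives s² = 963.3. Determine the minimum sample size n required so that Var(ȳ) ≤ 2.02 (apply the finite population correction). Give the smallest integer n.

474

Without fpc, n₀ = s²/D = 963.3/2.02 = 476.8812.
With fpc, (1 − n/N)·s²/n ≤ D requires n ≥ n₀/(1 + n₀/N) = 476.8812/(1 + 476.8812/75449) = 473.8860.
Rounding up, n = 474.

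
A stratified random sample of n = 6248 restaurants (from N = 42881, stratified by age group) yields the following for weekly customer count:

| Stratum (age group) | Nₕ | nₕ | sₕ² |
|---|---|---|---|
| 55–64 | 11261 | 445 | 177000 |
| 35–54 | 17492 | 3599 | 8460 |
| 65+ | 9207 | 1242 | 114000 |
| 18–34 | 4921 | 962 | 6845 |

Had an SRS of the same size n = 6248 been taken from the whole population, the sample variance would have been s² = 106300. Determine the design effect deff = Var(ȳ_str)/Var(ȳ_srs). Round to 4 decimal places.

2.0911

Var(ȳ_str) = Σ Wₕ²(1−fₕ)sₕ²/nₕ with Wₕ = Nₕ/42881:
  55–64: (11261/42881)²·(1−445/11261)·177000/445 = 26.346752
  35–54: (17492/42881)²·(1−3599/17492)·8460/3599 = 0.31066635
  65+: (9207/42881)²·(1−1242/9207)·114000/1242 = 3.6606429
  18–34: (4921/42881)²·(1−962/4921)·6845/962 = 0.075388905
  → Var(ȳ_str) = 30.39345.
Var(ȳ_srs) = (1 − 6248/42881)·106300/6248 = 14.534491.
deff = 30.39345 / 14.534491 = 2.0911.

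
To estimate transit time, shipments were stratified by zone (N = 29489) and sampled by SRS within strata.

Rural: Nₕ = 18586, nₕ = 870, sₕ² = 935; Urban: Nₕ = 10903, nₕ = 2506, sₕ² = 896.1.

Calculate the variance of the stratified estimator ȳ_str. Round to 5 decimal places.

Var(ȳ_str) = Σₕ Wₕ²(1 − fₕ)sₕ²/nₕ with Wₕ = Nₕ/N, N = 29489.
Rural: Wₕ = 0.63026891; term = 0.63026891²·(1 − 0.04680943)·935/870 = 0.4069339.
Urban: Wₕ = 0.36973109; term = 0.36973109²·(1 − 0.22984500)·896.1/2506 = 0.037646576.
Sum = 0.44458048.

0.44458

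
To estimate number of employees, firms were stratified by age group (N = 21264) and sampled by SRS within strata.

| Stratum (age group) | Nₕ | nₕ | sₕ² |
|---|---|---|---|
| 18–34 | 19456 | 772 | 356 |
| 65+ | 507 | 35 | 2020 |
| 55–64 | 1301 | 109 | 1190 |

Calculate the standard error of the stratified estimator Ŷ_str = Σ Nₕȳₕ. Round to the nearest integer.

Var(Ŷ_str) = Σₕ Nₕ²(1 − fₕ)sₕ²/nₕ.
18–34: 19456²·(1 − 772/19456)·356/772 = 1.6763169 × 10^8.
65+: 507²·(1 − 35/507)·2020/35 = 1.3811259 × 10^7.
55–64: 1301²·(1 − 109/1301)·1190/109 = 1.6930665 × 10^7.
Sum = 1.9837361 × 10^8.
SE = √(1.9837361 × 10^8) = 14085.

14085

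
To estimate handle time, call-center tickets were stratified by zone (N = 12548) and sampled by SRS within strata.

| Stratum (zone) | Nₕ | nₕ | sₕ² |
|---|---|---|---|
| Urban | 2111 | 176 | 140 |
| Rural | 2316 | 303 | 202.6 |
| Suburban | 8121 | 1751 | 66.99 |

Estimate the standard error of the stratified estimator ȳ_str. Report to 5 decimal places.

0.23023

Var(ȳ_str) = Σₕ Wₕ²(1 − fₕ)sₕ²/nₕ with Wₕ = Nₕ/N, N = 12548.
Urban: Wₕ = 0.16823398; term = 0.16823398²·(1 − 0.08337281)·140/176 = 0.020636477.
Rural: Wₕ = 0.18457125; term = 0.18457125²·(1 − 0.13082902)·202.6/303 = 0.019798401.
Suburban: Wₕ = 0.64719477; term = 0.64719477²·(1 − 0.21561384)·66.99/1751 = 0.012569666.
Sum = 0.053004544.
SE = √(0.053004544) = 0.23023.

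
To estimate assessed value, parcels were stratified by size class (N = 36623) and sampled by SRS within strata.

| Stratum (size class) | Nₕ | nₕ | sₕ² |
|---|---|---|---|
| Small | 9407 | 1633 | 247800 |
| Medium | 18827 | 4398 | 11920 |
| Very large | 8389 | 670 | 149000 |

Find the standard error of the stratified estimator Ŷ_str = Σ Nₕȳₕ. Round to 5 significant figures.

Var(Ŷ_str) = Σₕ Nₕ²(1 − fₕ)sₕ²/nₕ.
Small: 9407²·(1 − 1633/9407)·247800/1633 = 1.1097133 × 10^10.
Medium: 18827²·(1 − 4398/18827)·11920/4398 = 7.3627217 × 10^8.
Very large: 8389²·(1 − 670/8389)·149000/670 = 1.440067 × 10^10.
Sum = 2.6234075 × 10^10.
SE = √(2.6234075 × 10^10) = 161970.

161970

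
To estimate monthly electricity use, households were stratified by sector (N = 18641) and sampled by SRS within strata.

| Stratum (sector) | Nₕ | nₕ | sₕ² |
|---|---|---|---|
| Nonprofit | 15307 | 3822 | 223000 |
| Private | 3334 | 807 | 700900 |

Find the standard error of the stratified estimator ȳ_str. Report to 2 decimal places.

7.11

Var(ȳ_str) = Σₕ Wₕ²(1 − fₕ)sₕ²/nₕ with Wₕ = Nₕ/N, N = 18641.
Nonprofit: Wₕ = 0.82114693; term = 0.82114693²·(1 − 0.24968968)·223000/3822 = 29.518674.
Private: Wₕ = 0.17885307; term = 0.17885307²·(1 − 0.24205159)·700900/807 = 21.057895.
Sum = 50.576569.
SE = √(50.576569) = 7.11.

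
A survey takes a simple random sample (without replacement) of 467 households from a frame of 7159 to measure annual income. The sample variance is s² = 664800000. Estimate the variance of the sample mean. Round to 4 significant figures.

Under SRS without replacement, Var(ȳ) = (1 − f)·s²/n with f = n/N = 467/7159 = 0.06523257.
Var(ȳ) = (1 − 0.06523257)·664800000/467 = 0.93476743·1.4235546 × 10^6 = 1.3306925 × 10^6.

1.331 × 10^6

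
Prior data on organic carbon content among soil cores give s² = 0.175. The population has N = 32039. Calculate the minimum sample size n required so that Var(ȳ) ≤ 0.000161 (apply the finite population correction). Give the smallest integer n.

1052

Without fpc, n₀ = s²/D = 0.175/0.000161 = 1086.9565.
With fpc, (1 − n/N)·s²/n ≤ D requires n ≥ n₀/(1 + n₀/N) = 1086.9565/(1 + 1086.9565/32039) = 1051.2904.
Rounding up, n = 1052.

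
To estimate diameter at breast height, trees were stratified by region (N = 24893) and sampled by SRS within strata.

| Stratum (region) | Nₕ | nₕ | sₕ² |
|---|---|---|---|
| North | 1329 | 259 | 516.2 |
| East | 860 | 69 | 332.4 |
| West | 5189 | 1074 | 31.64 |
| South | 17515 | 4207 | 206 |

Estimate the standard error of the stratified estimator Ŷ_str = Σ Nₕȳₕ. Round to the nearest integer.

4261

Var(Ŷ_str) = Σₕ Nₕ²(1 − fₕ)sₕ²/nₕ.
North: 1329²·(1 − 259/1329)·516.2/259 = 2.8341772 × 10^6.
East: 860²·(1 − 69/860)·332.4/69 = 3.2770786 × 10^6.
West: 5189²·(1 − 1074/5189)·31.64/1074 = 629050.78.
South: 17515²·(1 − 4207/17515)·206/4207 = 1.1413468 × 10^7.
Sum = 1.8153775 × 10^7.
SE = √(1.8153775 × 10^7) = 4261.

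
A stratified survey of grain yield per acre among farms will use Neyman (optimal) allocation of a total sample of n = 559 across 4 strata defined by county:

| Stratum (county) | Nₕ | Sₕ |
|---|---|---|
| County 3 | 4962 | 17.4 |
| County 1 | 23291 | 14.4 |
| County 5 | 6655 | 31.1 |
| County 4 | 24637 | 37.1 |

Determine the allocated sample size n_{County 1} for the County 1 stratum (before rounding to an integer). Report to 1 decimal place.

Neyman allocation: nₕ = n·NₕSₕ / Σⱼ NⱼSⱼ.
Σ NⱼSⱼ = 4962·17.4 + 23291·14.4 + 6655·31.1 + 24637·37.1 = 1.5427324 × 10^6.
n_{County 1} = 559·23291·14.4 / (1.5427324 × 10^6) = 121.5.

121.5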